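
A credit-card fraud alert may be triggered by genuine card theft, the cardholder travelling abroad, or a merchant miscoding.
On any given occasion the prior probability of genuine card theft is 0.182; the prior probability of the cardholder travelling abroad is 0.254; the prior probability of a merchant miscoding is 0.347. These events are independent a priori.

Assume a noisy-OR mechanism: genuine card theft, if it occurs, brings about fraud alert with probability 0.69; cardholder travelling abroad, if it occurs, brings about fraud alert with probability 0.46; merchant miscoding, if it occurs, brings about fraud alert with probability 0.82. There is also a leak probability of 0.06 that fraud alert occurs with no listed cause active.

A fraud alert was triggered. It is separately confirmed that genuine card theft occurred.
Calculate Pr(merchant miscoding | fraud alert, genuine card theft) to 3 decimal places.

Pr(merchant miscoding | fraud alert, genuine card theft) ≈ 0.406

Under noisy-OR, P(fraud alert | causes) = 1 − (1−0.06)·∏(1−qᵢ) over the active causes.
For the numerator, keep only merchant miscoding=true terms: 0.245284 + 0.085642 = 0.330926
Denominator P(fraud alert | genuine card theft): 0.7086·0.746·0.653 + 0.947548·0.746·0.347 + 0.842644·0.254·0.653 + 0.971676·0.254·0.347 = 0.815875
P(merchant miscoding | fraud alert, genuine card theft) = 0.330926/0.815875 ≈ 0.406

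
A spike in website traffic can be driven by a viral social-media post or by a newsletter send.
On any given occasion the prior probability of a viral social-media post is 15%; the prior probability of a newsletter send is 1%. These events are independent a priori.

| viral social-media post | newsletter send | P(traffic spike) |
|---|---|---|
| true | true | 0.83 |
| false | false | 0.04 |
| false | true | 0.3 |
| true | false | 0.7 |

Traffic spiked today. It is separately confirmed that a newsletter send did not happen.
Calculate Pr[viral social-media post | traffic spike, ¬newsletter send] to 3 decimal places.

P(traffic spike | ¬newsletter send) = 0.04*0.85 + 0.7*0.15 = 0.034000 + 0.105000 = 0.139000
The viral social-media post-present share is 0.7*0.15 = 0.105000.
P(viral social-media post | traffic spike, ¬newsletter send) = 0.105000 / 0.139000 ≈ 0.755

Pr[viral social-media post | traffic spike, ¬newsletter send] ≈ 0.755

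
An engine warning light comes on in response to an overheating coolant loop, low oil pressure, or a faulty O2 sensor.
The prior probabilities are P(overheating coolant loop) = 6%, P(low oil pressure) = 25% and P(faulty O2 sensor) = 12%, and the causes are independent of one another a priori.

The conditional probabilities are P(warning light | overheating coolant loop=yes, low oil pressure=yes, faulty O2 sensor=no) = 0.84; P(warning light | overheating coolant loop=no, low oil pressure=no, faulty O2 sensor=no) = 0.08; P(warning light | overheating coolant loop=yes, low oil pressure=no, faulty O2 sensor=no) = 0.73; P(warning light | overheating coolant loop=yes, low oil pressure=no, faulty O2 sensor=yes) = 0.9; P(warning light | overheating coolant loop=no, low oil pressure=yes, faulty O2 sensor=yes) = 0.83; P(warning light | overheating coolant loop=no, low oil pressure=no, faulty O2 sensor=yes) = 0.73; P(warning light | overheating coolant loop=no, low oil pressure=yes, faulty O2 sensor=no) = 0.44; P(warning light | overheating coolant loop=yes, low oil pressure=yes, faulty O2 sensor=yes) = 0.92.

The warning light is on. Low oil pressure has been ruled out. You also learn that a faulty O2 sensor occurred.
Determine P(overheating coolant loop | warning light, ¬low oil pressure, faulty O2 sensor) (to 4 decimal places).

By total probability over both values of overheating coolant loop:
  P(warning light | ¬low oil pressure, faulty O2 sensor) = 0.73·0.94 + 0.9·0.06
        = 0.686200 + 0.054000 = 0.740200
Keeping only the overheating coolant loop-present terms gives 0.054000, so
  P(overheating coolant loop | warning light, ¬low oil pressure, faulty O2 sensor) = 0.054000 / 0.740200 ≈ 0.0730

P(overheating coolant loop | warning light, ¬low oil pressure, faulty O2 sensor) ≈ 0.0730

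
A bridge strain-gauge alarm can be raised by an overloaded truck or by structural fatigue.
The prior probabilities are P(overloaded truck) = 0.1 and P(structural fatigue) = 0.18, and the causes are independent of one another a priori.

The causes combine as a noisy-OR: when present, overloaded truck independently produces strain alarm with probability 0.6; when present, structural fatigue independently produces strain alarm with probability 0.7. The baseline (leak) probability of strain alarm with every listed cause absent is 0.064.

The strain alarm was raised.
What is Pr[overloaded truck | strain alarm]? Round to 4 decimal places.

Under noisy-OR, P(strain alarm | causes) = 1 − (1−0.064)·∏(1−qᵢ) over the active causes.
Numerator (weight on configurations with overloaded truck): 0.051299 + 0.015978 = 0.067277
The normalizing constant is 0.064*0.9*0.82 + 0.7192*0.9*0.18 + 0.6256*0.1*0.82 + 0.88768*0.1*0.18 = 0.231019
P(overloaded truck | strain alarm) = 0.067277/0.231019 ≈ 0.2912

Pr[overloaded truck | strain alarm] ≈ 0.2912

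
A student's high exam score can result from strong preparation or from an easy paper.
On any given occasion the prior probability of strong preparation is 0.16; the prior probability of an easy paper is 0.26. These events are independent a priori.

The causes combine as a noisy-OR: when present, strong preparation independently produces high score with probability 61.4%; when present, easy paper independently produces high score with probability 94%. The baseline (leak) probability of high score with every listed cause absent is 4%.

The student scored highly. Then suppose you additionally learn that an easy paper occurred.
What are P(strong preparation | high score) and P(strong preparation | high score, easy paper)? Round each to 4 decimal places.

Under noisy-OR, P(high score | causes) = 1 − (1−0.04)·∏(1−qᵢ) over the active causes.
Weight on strong preparation=true, given the evidence: 0.074526 + 0.040675 = 0.115201
The normalizing constant is 0.04×0.84×0.74 + 0.9424×0.84×0.26 + 0.62944×0.16×0.74 + 0.977766×0.16×0.26 = 0.345885
Posterior = 0.115201 / 0.345885 ≈ 0.3331

Now condition on the additional information:
Weight on strong preparation=true, given the evidence: 0.977766×0.16 = 0.156443
Denominator P(high score | easy paper): 0.9424×0.84 + 0.977766×0.16 = 0.948059
P(strong preparation | high score, easy paper) = 0.156443/0.948059 ≈ 0.1650
The drop from 0.3331 to 0.1650 is the explaining-away (discounting) effect.

P(strong preparation | high score) ≈ 0.3331; P(strong preparation | high score, easy paper) ≈ 0.1650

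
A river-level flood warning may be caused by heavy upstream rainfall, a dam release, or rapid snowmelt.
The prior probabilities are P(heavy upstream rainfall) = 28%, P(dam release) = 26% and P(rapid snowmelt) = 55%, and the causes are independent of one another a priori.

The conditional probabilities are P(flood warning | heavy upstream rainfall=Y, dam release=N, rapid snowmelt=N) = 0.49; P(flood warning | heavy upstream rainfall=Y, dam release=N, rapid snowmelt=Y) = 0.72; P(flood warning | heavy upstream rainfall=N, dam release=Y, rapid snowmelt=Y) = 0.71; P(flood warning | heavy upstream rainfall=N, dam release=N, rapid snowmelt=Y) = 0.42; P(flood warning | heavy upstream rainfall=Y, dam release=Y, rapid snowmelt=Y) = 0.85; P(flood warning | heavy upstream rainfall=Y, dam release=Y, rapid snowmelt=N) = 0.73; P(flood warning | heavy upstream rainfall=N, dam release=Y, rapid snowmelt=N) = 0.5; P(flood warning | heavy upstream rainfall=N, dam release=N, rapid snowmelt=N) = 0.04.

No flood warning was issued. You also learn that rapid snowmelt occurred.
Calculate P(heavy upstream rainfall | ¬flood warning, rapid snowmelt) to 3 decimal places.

For the numerator, keep only heavy upstream rainfall=true terms: 0.058016 + 0.010920 = 0.068936
The normalizing constant is 0.58·0.72·0.74 + 0.29·0.72·0.26 + 0.28·0.28·0.74 + 0.15·0.28·0.26 = 0.432248
Posterior = 0.068936 / 0.432248 ≈ 0.159

P(heavy upstream rainfall | ¬flood warning, rapid snowmelt) ≈ 0.159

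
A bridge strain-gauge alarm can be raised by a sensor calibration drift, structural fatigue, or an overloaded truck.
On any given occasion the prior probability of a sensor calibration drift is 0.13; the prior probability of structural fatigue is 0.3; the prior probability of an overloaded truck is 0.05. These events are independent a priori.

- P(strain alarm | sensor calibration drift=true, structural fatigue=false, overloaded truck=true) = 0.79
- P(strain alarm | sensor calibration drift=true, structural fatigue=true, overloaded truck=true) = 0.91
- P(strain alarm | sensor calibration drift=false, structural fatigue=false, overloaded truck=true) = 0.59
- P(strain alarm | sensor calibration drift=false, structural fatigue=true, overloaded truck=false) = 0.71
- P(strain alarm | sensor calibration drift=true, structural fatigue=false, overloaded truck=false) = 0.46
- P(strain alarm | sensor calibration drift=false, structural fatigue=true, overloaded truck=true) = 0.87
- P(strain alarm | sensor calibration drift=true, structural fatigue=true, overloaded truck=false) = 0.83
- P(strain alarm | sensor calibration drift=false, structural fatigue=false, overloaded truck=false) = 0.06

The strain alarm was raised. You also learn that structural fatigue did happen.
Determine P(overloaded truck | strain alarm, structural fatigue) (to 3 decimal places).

P(overloaded truck | strain alarm, structural fatigue) ≈ 0.060

P(strain alarm | structural fatigue) = 0.71*0.87*0.95 + 0.87*0.87*0.05 + 0.83*0.13*0.95 + 0.91*0.13*0.05 = 0.586815 + 0.037845 + 0.102505 + 0.005915 = 0.733080
Of this, 0.043760 comes from 0.037845 + 0.005915 (the overloaded truck=true cases).
Hence the posterior is 0.043760/0.733080 ≈ 0.060.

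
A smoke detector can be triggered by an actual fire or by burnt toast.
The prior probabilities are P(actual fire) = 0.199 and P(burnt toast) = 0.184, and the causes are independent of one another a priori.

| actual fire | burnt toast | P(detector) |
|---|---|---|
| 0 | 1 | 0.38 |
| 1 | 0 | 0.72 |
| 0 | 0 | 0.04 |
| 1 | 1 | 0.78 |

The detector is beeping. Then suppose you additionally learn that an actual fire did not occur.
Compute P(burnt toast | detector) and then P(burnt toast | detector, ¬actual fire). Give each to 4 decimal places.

P(burnt toast | detector) ≈ 0.3715; P(burnt toast | detector, ¬actual fire) ≈ 0.6817

P(detector) = 0.04·0.801·0.816 + 0.38·0.801·0.184 + 0.72·0.199·0.816 + 0.78·0.199·0.184 = 0.026145 + 0.056006 + 0.116916 + 0.028560 = 0.227627
The burnt toast-present share is 0.056006 + 0.028560 = 0.084566.
P(burnt toast | detector) = 0.084566 / 0.227627 ≈ 0.3715

Now also conditioning on actual fire≠true:
P(detector | ¬actual fire) = 0.04*0.816 + 0.38*0.184 = 0.032640 + 0.069920 = 0.102560
Restricting to configurations with burnt toast present: 0.38*0.184 = 0.069920.
So P(burnt toast | detector, ¬actual fire) = 0.069920/0.102560 ≈ 0.6817.
Ruling out actual fire raises the posterior on burnt toast — the flip side of explaining away.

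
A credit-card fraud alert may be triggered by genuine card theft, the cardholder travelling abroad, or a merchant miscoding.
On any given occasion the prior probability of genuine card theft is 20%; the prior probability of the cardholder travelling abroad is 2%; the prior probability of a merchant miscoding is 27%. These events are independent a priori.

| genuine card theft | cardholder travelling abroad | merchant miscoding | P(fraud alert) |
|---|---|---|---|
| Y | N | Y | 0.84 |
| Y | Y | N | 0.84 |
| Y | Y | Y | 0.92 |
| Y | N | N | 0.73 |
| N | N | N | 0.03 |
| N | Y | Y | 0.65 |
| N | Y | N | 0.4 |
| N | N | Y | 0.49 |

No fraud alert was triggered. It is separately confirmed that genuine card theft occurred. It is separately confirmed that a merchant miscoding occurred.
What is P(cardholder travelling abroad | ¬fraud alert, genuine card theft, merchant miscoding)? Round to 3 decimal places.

P(cardholder travelling abroad | ¬fraud alert, genuine card theft, merchant miscoding) ≈ 0.010

Enumerate both values of cardholder travelling abroad and weight by the priors:
  P(¬fraud alert | genuine card theft, merchant miscoding) = 0.16·0.98 + 0.08·0.02
        = 0.156800 + 0.001600 = 0.158400
Keeping only the cardholder travelling abroad-present terms gives 0.001600, so
  P(cardholder travelling abroad | ¬fraud alert, genuine card theft, merchant miscoding) = 0.001600 / 0.158400 ≈ 0.010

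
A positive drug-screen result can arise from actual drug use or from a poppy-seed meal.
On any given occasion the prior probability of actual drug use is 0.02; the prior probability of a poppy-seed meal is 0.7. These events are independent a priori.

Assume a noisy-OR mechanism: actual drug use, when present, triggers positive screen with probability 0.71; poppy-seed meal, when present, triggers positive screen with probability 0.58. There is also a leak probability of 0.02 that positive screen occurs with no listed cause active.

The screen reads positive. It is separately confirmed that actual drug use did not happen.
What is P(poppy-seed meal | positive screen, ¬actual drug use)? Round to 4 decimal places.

Under noisy-OR, P(positive screen | causes) = 1 − (1−0.02)·∏(1−qᵢ) over the active causes.
P(positive screen | ¬actual drug use) = 0.02×0.3 + 0.5884×0.7 = 0.006000 + 0.411880 = 0.417880
The poppy-seed meal-present share is 0.5884×0.7 = 0.411880.
Hence the posterior is 0.411880/0.417880 ≈ 0.9856.

P(poppy-seed meal | positive screen, ¬actual drug use) ≈ 0.9856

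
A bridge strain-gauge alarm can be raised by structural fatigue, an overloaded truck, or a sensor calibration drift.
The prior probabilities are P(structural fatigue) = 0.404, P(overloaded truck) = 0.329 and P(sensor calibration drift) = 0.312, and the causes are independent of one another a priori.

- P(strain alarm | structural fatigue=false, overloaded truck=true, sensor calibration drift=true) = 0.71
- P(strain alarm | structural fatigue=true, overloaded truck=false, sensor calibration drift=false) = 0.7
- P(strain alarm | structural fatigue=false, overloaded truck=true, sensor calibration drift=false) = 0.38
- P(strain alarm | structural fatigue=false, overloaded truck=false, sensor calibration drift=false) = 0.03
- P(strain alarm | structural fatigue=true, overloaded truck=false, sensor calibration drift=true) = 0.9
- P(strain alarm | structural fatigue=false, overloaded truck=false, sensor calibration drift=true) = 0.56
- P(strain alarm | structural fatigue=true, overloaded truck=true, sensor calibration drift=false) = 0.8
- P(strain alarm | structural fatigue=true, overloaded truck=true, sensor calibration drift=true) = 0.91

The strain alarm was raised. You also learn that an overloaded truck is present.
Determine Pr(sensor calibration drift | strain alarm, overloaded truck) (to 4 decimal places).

Weight on sensor calibration drift=true, given the evidence: 0.132026 + 0.114704 = 0.246730
Denominator P(strain alarm | overloaded truck): 0.38·0.596·0.688 + 0.71·0.596·0.312 + 0.8·0.404·0.688 + 0.91·0.404·0.312 = 0.624910
Posterior = 0.246730 / 0.624910 ≈ 0.3948

Pr(sensor calibration drift | strain alarm, overloaded truck) ≈ 0.3948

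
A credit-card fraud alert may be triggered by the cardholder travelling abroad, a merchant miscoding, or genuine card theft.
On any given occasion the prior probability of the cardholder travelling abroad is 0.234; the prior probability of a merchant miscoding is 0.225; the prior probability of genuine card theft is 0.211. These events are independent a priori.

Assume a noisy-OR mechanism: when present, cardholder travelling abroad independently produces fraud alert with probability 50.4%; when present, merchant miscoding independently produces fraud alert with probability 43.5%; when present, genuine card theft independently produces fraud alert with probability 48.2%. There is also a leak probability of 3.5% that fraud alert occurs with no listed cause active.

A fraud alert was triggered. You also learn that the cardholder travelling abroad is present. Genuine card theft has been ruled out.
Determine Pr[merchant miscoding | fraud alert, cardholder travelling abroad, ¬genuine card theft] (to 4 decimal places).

Under noisy-OR, P(fraud alert | causes) = 1 − (1−0.035)·∏(1−qᵢ) over the active causes.
P(fraud alert | cardholder travelling abroad, ¬genuine card theft) = 0.52136·0.775 + 0.729568·0.225 = 0.404054 + 0.164153 = 0.568207
The merchant miscoding-present share is 0.729568·0.225 = 0.164153.
Hence the posterior is 0.164153/0.568207 ≈ 0.2889.

Pr[merchant miscoding | fraud alert, cardholder travelling abroad, ¬genuine card theft] ≈ 0.2889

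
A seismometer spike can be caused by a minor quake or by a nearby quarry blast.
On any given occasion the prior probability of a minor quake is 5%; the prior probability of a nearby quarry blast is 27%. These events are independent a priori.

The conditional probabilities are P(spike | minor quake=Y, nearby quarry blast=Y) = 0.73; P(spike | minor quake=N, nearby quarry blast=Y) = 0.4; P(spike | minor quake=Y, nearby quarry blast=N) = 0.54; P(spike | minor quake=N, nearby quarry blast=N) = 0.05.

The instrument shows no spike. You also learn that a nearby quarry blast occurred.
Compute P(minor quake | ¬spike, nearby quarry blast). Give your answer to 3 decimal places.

P(minor quake | ¬spike, nearby quarry blast) ≈ 0.023

Weight on minor quake=true, given the evidence: 0.27·0.05 = 0.013500
Normalizer over all consistent configurations: 0.6·0.95 + 0.27·0.05 = 0.583500
Posterior = 0.013500 / 0.583500 ≈ 0.023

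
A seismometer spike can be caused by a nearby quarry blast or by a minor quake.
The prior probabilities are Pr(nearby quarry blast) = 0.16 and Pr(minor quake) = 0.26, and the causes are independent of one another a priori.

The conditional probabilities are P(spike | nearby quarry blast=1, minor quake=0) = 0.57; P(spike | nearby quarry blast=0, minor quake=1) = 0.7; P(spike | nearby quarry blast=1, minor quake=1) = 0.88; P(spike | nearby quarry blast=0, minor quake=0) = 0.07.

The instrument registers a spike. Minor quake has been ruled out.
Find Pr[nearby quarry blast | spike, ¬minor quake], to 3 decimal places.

Pr[nearby quarry blast | spike, ¬minor quake] ≈ 0.608

By total probability over both values of nearby quarry blast:
  P(spike | ¬minor quake) = 0.07*0.84 + 0.57*0.16
        = 0.058800 + 0.091200 = 0.150000
The terms with nearby quarry blast present sum to 0.091200, so
  P(nearby quarry blast | spike, ¬minor quake) = 0.091200 / 0.150000 ≈ 0.608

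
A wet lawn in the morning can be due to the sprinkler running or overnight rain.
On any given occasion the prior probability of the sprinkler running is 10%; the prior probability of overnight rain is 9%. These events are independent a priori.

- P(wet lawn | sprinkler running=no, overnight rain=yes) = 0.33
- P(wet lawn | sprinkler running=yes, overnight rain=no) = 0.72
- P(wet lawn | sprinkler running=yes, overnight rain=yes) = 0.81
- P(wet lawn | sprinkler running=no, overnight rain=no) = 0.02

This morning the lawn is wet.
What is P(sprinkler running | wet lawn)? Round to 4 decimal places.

P(wet lawn) = 0.02·0.9·0.91 + 0.33·0.9·0.09 + 0.72·0.1·0.91 + 0.81·0.1·0.09 = 0.016380 + 0.026730 + 0.065520 + 0.007290 = 0.115920
Of this, 0.072810 comes from 0.065520 + 0.007290 (the sprinkler running=true cases).
Hence the posterior is 0.072810/0.115920 ≈ 0.6281.

P(sprinkler running | wet lawn) ≈ 0.6281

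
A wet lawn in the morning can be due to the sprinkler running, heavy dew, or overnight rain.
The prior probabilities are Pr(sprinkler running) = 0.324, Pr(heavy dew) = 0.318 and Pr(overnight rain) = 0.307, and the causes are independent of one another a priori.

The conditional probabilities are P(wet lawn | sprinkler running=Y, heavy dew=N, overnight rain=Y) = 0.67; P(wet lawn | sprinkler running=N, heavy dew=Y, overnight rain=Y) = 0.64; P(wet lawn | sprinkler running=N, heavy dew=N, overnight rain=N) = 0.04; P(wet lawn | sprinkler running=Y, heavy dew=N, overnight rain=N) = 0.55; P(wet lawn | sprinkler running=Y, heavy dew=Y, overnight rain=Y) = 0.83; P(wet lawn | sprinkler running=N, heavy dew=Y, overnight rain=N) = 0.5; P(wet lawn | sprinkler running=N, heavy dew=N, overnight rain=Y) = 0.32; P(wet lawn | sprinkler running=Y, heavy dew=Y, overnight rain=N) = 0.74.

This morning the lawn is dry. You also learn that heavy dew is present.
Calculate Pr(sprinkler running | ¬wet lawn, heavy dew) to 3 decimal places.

Pr(sprinkler running | ¬wet lawn, heavy dew) ≈ 0.196

P(¬wet lawn | heavy dew) = 0.5×0.676×0.693 + 0.36×0.676×0.307 + 0.26×0.324×0.693 + 0.17×0.324×0.307 = 0.234234 + 0.074712 + 0.058378 + 0.016910 = 0.384234
Of this, 0.075288 comes from 0.058378 + 0.016910 (the sprinkler running=true cases).
So P(sprinkler running | ¬wet lawn, heavy dew) = 0.075288/0.384234 ≈ 0.196.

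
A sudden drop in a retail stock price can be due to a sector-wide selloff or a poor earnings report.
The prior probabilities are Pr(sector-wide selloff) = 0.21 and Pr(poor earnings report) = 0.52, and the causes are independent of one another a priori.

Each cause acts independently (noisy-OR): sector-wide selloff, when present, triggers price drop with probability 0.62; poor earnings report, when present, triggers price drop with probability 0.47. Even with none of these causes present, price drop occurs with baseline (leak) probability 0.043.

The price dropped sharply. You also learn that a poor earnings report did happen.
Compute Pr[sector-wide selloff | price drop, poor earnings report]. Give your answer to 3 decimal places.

Under noisy-OR, P(price drop | causes) = 1 − (1−0.043)·∏(1−qᵢ) over the active causes.
P(price drop | poor earnings report) = 0.49279×0.79 + 0.80726×0.21 = 0.389304 + 0.169525 = 0.558829
The sector-wide selloff-present share is 0.80726×0.21 = 0.169525.
So P(sector-wide selloff | price drop, poor earnings report) = 0.169525/0.558829 ≈ 0.303.

Pr[sector-wide selloff | price drop, poor earnings report] ≈ 0.303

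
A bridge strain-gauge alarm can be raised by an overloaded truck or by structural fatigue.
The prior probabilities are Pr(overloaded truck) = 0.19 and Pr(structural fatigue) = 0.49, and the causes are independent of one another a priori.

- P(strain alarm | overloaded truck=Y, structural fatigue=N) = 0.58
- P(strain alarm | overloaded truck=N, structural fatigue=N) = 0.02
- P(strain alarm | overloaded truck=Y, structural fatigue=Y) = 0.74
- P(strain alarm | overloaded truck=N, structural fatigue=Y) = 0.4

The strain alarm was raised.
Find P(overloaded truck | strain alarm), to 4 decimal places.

P(overloaded truck | strain alarm) ≈ 0.4282

For the numerator, keep only overloaded truck=true terms: 0.056202 + 0.068894 = 0.125096
Normalizer over all consistent configurations: 0.02·0.81·0.51 + 0.4·0.81·0.49 + 0.58·0.19·0.51 + 0.74·0.19·0.49 = 0.292118
P(overloaded truck | strain alarm) = 0.125096/0.292118 ≈ 0.4282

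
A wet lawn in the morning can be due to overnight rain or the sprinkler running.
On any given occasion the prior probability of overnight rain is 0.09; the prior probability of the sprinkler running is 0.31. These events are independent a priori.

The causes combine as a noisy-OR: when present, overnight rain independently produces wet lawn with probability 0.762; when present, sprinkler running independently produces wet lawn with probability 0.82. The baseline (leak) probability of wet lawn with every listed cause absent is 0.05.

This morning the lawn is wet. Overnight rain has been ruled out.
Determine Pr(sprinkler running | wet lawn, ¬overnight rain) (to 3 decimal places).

Under noisy-OR, P(wet lawn | causes) = 1 − (1−0.05)·∏(1−qᵢ) over the active causes.
P(wet lawn | ¬overnight rain) = 0.05×0.69 + 0.829×0.31 = 0.034500 + 0.256990 = 0.291490
Of this, 0.256990 comes from 0.829×0.31 (the sprinkler running=true cases).
Hence the posterior is 0.256990/0.291490 ≈ 0.882.

Pr(sprinkler running | wet lawn, ¬overnight rain) ≈ 0.882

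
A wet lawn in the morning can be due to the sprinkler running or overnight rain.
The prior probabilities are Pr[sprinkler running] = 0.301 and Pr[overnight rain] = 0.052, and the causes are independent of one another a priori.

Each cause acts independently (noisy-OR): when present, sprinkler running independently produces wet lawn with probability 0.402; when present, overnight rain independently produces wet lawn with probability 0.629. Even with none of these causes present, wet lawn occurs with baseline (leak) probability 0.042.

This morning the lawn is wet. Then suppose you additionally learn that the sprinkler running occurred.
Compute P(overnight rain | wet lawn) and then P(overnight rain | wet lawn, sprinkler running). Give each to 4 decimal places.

P(overnight rain | wet lawn) ≈ 0.1928; P(overnight rain | wet lawn, sprinkler running) ≈ 0.0918

Under noisy-OR, P(wet lawn | causes) = 1 − (1−0.042)·∏(1−qᵢ) over the active causes.
P(wet lawn) = 0.042×0.699×0.948 + 0.644582×0.699×0.052 + 0.427116×0.301×0.948 + 0.78746×0.301×0.052 = 0.027831 + 0.023429 + 0.121877 + 0.012325 = 0.185462
Restricting to configurations with overnight rain present: 0.023429 + 0.012325 = 0.035754.
Hence the posterior is 0.035754/0.185462 ≈ 0.1928.

Now condition on the additional information:
P(wet lawn | sprinkler running) = 0.427116·0.948 + 0.78746·0.052 = 0.404906 + 0.040948 = 0.445854
The overnight rain-present share is 0.78746·0.052 = 0.040948.
Hence the posterior is 0.040948/0.445854 ≈ 0.0918.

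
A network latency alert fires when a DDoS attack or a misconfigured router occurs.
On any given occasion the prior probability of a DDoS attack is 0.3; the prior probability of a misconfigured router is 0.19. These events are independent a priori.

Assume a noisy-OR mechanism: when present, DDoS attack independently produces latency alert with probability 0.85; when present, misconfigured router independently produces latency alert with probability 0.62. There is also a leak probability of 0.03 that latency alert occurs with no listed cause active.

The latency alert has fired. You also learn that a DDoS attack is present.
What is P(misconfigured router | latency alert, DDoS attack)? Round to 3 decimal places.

Under noisy-OR, P(latency alert | causes) = 1 − (1−0.03)·∏(1−qᵢ) over the active causes.
P(latency alert | DDoS attack) = 0.8545×0.81 + 0.94471×0.19 = 0.692145 + 0.179495 = 0.871640
The misconfigured router-present share is 0.94471×0.19 = 0.179495.
P(misconfigured router | latency alert, DDoS attack) = 0.179495 / 0.871640 ≈ 0.206

P(misconfigured router | latency alert, DDoS attack) ≈ 0.206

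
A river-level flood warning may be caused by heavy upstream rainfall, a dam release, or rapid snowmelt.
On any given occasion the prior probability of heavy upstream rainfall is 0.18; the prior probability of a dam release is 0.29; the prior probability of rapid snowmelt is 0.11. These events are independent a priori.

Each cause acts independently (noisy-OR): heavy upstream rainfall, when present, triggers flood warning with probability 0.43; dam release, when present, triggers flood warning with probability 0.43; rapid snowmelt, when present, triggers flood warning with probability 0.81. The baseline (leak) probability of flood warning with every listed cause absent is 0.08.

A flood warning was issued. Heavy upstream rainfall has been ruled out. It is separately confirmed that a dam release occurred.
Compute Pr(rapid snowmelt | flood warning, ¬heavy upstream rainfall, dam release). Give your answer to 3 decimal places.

Pr(rapid snowmelt | flood warning, ¬heavy upstream rainfall, dam release) ≈ 0.190

Under noisy-OR, P(flood warning | causes) = 1 − (1−0.08)·∏(1−qᵢ) over the active causes.
P(flood warning | ¬heavy upstream rainfall, dam release) = 0.4756×0.89 + 0.900364×0.11 = 0.423284 + 0.099040 = 0.522324
Restricting to configurations with rapid snowmelt present: 0.900364×0.11 = 0.099040.
So P(rapid snowmelt | flood warning, ¬heavy upstream rainfall, dam release) = 0.099040/0.522324 ≈ 0.190.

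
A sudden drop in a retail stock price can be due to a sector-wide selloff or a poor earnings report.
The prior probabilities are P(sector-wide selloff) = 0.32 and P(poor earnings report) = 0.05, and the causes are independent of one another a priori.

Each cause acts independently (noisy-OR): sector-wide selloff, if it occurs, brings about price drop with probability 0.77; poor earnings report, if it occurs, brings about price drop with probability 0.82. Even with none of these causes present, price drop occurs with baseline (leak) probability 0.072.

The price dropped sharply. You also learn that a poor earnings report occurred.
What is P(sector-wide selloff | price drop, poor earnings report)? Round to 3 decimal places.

Under noisy-OR, P(price drop | causes) = 1 − (1−0.072)·∏(1−qᵢ) over the active causes.
P(price drop | poor earnings report) = 0.83296×0.68 + 0.961581×0.32 = 0.566413 + 0.307706 = 0.874119
Restricting to configurations with sector-wide selloff present: 0.961581×0.32 = 0.307706.
So P(sector-wide selloff | price drop, poor earnings report) = 0.307706/0.874119 ≈ 0.352.

P(sector-wide selloff | price drop, poor earnings report) ≈ 0.352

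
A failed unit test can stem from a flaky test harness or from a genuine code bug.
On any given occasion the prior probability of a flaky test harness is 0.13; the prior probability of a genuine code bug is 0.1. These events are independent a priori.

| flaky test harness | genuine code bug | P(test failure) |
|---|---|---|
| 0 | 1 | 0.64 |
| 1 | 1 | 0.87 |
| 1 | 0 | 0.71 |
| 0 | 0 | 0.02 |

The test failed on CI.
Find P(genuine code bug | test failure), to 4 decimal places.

P(genuine code bug | test failure) ≈ 0.4042

Numerator (weight on configurations with genuine code bug): 0.055680 + 0.011310 = 0.066990
Normalizer over all consistent configurations: 0.02×0.87×0.9 + 0.64×0.87×0.1 + 0.71×0.13×0.9 + 0.87×0.13×0.1 = 0.165720
P(genuine code bug | test failure) = 0.066990/0.165720 ≈ 0.4042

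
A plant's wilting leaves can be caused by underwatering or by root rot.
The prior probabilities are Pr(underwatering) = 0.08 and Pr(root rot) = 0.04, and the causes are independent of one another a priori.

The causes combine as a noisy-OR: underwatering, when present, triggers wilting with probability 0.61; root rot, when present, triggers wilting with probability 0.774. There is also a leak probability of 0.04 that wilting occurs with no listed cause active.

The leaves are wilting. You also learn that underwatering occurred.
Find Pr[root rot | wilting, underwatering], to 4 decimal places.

Under noisy-OR, P(wilting | causes) = 1 − (1−0.04)·∏(1−qᵢ) over the active causes.
Sum P(wilting|·) weighted by the priors over both values of root rot:
  P(wilting | underwatering) = 0.6256×0.96 + 0.915386×0.04
        = 0.600576 + 0.036615 = 0.637191
Keeping only the root rot-present terms gives 0.036615, so
  P(root rot | wilting, underwatering) = 0.036615 / 0.637191 ≈ 0.0575

Pr[root rot | wilting, underwatering] ≈ 0.0575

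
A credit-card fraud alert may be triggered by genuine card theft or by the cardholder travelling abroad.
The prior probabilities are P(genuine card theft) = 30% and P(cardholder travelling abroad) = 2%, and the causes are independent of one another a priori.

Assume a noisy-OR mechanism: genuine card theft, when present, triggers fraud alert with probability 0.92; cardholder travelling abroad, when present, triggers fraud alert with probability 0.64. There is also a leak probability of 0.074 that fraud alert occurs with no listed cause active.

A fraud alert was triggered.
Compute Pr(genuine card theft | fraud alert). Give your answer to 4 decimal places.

Under noisy-OR, P(fraud alert | causes) = 1 − (1−0.074)·∏(1−qᵢ) over the active causes.
Weight on genuine card theft=true, given the evidence: 0.272220 + 0.005840 = 0.278060
Denominator P(fraud alert): 0.074*0.7*0.98 + 0.66664*0.7*0.02 + 0.92592*0.3*0.98 + 0.973331*0.3*0.02 = 0.338157
P(genuine card theft | fraud alert) = 0.278060/0.338157 ≈ 0.8223

Pr(genuine card theft | fraud alert) ≈ 0.8223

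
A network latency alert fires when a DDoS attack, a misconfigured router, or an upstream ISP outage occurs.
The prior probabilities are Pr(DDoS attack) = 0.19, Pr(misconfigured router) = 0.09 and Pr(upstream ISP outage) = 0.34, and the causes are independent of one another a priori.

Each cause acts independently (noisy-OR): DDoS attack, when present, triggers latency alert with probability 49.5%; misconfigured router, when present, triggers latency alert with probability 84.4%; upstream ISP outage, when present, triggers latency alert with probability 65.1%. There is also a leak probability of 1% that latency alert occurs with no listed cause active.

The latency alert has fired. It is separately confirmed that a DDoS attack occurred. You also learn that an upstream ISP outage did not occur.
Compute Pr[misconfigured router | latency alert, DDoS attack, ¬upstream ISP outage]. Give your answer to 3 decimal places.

Pr[misconfigured router | latency alert, DDoS attack, ¬upstream ISP outage] ≈ 0.154

Under noisy-OR, P(latency alert | causes) = 1 − (1−0.01)·∏(1−qᵢ) over the active causes.
P(latency alert | DDoS attack, ¬upstream ISP outage) = 0.50005*0.91 + 0.922008*0.09 = 0.455045 + 0.082981 = 0.538026
Restricting to configurations with misconfigured router present: 0.922008*0.09 = 0.082981.
P(misconfigured router | latency alert, DDoS attack, ¬upstream ISP outage) = 0.082981 / 0.538026 ≈ 0.154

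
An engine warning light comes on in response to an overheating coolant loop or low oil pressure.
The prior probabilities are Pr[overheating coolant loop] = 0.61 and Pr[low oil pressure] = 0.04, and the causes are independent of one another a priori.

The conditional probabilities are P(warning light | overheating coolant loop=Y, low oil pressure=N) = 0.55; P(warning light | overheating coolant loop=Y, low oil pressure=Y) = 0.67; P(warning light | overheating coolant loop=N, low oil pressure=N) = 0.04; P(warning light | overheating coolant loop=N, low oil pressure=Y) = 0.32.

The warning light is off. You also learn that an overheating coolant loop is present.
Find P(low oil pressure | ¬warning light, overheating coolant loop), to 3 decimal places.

By total probability over both values of low oil pressure:
  P(¬warning light | overheating coolant loop) = 0.45×0.96 + 0.33×0.04
        = 0.432000 + 0.013200 = 0.445200
Keeping only the low oil pressure-present terms gives 0.013200, so
  P(low oil pressure | ¬warning light, overheating coolant loop) = 0.013200 / 0.445200 ≈ 0.030

P(low oil pressure | ¬warning light, overheating coolant loop) ≈ 0.030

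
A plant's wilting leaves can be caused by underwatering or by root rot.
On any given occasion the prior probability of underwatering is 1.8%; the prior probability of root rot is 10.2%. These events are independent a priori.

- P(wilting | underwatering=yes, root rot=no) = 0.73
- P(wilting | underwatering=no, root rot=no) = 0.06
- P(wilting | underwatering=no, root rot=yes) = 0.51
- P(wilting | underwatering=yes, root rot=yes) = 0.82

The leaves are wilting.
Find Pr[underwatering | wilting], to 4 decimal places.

Numerator (weight on configurations with underwatering): 0.011800 + 0.001506 = 0.013306
The normalizing constant is 0.06×0.982×0.898 + 0.51×0.982×0.102 + 0.73×0.018×0.898 + 0.82×0.018×0.102 = 0.117300
P(underwatering | wilting) = 0.013306/0.117300 ≈ 0.1134

Pr[underwatering | wilting] ≈ 0.1134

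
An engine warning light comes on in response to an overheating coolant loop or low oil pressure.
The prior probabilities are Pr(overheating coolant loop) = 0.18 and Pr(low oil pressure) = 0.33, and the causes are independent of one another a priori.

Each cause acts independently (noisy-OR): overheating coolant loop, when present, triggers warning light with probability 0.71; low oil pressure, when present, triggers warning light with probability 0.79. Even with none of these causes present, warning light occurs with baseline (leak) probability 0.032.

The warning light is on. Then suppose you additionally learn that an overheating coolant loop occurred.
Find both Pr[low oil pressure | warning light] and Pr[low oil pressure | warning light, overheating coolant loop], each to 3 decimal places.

Pr[low oil pressure | warning light] ≈ 0.722; Pr[low oil pressure | warning light, overheating coolant loop] ≈ 0.392

Under noisy-OR, P(warning light | causes) = 1 − (1−0.032)·∏(1−qᵢ) over the active causes.
P(warning light) = 0.032*0.82*0.67 + 0.79672*0.82*0.33 + 0.71928*0.18*0.67 + 0.941049*0.18*0.33 = 0.017581 + 0.215592 + 0.086745 + 0.055898 = 0.375816
The low oil pressure-present share is 0.215592 + 0.055898 = 0.271490.
Hence the posterior is 0.271490/0.375816 ≈ 0.722.

With the extra evidence:
Enumerate both values of low oil pressure and weight by the priors:
  P(warning light | overheating coolant loop) = 0.71928×0.67 + 0.941049×0.33
        = 0.481918 + 0.310546 = 0.792464
The terms with low oil pressure present sum to 0.310546, so
  P(low oil pressure | warning light, overheating coolant loop) = 0.310546 / 0.792464 ≈ 0.392
This is intercausal reasoning (explaining away): once overheating coolant loop accounts for the warning light, low oil pressure becomes less likely.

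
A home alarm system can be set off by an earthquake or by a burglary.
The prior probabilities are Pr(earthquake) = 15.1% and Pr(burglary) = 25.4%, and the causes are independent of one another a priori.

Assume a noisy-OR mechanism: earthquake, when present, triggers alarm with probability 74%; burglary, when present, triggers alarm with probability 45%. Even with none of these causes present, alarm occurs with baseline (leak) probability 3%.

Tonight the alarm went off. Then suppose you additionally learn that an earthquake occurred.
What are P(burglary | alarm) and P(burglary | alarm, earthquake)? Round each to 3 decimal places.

P(burglary | alarm) ≈ 0.564; P(burglary | alarm, earthquake) ≈ 0.282

Under noisy-OR, P(alarm | causes) = 1 − (1−0.03)·∏(1−qᵢ) over the active causes.
Weight on burglary=true, given the evidence: 0.100599 + 0.033034 = 0.133633
Denominator P(alarm): 0.03*0.849*0.746 + 0.4665*0.849*0.254 + 0.7478*0.151*0.746 + 0.86129*0.151*0.254 = 0.236871
Posterior = 0.133633 / 0.236871 ≈ 0.564

With the extra evidence:
P(alarm | earthquake) = 0.7478×0.746 + 0.86129×0.254 = 0.557859 + 0.218768 = 0.776627
The burglary-present share is 0.86129×0.254 = 0.218768.
Hence the posterior is 0.218768/0.776627 ≈ 0.282.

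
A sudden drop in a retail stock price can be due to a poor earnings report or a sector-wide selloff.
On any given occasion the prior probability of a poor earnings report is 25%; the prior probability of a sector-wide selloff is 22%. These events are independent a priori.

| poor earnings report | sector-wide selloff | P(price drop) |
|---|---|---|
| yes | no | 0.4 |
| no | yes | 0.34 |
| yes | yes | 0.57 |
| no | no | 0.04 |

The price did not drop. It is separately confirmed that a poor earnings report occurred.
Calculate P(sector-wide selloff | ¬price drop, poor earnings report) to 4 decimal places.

For the numerator, keep only sector-wide selloff=true terms: 0.43*0.22 = 0.094600
Denominator P(¬price drop | poor earnings report): 0.6*0.78 + 0.43*0.22 = 0.562600
P(sector-wide selloff | ¬price drop, poor earnings report) = 0.094600/0.562600 ≈ 0.1681

P(sector-wide selloff | ¬price drop, poor earnings report) ≈ 0.1681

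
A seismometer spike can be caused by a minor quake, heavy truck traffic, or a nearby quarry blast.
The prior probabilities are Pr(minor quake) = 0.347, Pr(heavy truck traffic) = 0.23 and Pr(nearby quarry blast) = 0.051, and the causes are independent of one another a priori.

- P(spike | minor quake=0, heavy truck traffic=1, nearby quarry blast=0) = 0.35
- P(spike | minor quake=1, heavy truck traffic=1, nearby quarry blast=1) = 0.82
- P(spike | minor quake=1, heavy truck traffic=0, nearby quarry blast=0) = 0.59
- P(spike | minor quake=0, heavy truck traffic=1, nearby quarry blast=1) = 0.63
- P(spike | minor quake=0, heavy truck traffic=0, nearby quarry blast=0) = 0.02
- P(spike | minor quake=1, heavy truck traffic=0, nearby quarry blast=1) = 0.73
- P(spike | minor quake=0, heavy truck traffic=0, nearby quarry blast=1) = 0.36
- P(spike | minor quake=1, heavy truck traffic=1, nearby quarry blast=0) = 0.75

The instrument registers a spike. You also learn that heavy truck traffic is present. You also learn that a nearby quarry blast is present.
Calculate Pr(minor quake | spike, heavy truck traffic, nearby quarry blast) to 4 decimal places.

Sum P(spike|·) weighted by the priors over both values of minor quake:
  P(spike | heavy truck traffic, nearby quarry blast) = 0.63·0.653 + 0.82·0.347
        = 0.411390 + 0.284540 = 0.695930
The terms with minor quake present sum to 0.284540, so
  P(minor quake | spike, heavy truck traffic, nearby quarry blast) = 0.284540 / 0.695930 ≈ 0.4089

Pr(minor quake | spike, heavy truck traffic, nearby quarry blast) ≈ 0.4089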